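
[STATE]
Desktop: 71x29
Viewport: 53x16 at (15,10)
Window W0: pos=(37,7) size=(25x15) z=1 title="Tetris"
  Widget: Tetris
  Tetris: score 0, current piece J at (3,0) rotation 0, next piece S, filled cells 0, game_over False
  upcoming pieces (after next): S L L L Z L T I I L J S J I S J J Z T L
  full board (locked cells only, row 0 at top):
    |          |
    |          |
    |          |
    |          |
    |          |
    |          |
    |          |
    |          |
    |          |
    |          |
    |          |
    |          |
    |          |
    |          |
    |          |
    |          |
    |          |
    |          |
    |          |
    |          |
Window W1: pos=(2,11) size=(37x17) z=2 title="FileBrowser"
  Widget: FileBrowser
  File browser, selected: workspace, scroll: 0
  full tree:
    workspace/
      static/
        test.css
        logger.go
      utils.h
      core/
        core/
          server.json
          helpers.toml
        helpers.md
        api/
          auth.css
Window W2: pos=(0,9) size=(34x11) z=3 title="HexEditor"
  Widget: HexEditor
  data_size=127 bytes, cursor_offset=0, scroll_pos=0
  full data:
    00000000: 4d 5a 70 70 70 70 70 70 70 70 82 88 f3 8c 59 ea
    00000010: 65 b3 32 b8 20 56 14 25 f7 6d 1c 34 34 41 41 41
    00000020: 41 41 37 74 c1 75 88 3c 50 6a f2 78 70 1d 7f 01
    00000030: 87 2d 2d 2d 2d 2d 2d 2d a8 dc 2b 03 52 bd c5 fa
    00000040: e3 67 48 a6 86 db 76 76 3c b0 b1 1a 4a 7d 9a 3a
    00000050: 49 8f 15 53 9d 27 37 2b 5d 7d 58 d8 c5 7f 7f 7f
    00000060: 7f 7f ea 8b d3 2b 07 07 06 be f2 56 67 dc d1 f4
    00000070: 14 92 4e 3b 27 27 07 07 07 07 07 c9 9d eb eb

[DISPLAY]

                  ┃   ┃          │Next:       ┃      
──────────────────┨━━━━┓         │ ░░         ┃      
a 70 70 70 70 70 7┃    ┃         │░░          ┃      
3 32 b8 20 56 14 2┃────┨         │            ┃      
1 37 74 c1 75 88 3┃    ┃         │            ┃      
d 2d 2d 2d 2d 2d 2┃    ┃         │            ┃      
7 48 a6 86 db 76 7┃    ┃         │Score:      ┃      
f 15 53 9d 27 37 2┃    ┃         │0           ┃      
f ea 8b d3 2b 07 0┃    ┃         │            ┃      
━━━━━━━━━━━━━━━━━━┛    ┃         │            ┃      
                       ┃         │            ┃      
                       ┃━━━━━━━━━━━━━━━━━━━━━━┛      
                       ┃                             
                       ┃                             
                       ┃                             
                       ┃                             


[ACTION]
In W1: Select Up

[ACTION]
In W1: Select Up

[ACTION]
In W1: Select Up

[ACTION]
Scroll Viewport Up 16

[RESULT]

                                                     
                                                     
                                                     
                                                     
                                                     
                                                     
                                                     
                      ┏━━━━━━━━━━━━━━━━━━━━━━━┓      
                      ┃ Tetris                ┃      
━━━━━━━━━━━━━━━━━━┓   ┠───────────────────────┨      
                  ┃   ┃          │Next:       ┃      
──────────────────┨━━━━┓         │ ░░         ┃      
a 70 70 70 70 70 7┃    ┃         │░░          ┃      
3 32 b8 20 56 14 2┃────┨         │            ┃      
1 37 74 c1 75 88 3┃    ┃         │            ┃      
d 2d 2d 2d 2d 2d 2┃    ┃         │            ┃      


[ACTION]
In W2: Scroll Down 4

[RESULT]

                                                     
                                                     
                                                     
                                                     
                                                     
                                                     
                                                     
                      ┏━━━━━━━━━━━━━━━━━━━━━━━┓      
                      ┃ Tetris                ┃      
━━━━━━━━━━━━━━━━━━┓   ┠───────────────────────┨      
                  ┃   ┃          │Next:       ┃      
──────────────────┨━━━━┓         │ ░░         ┃      
7 48 a6 86 db 76 7┃    ┃         │░░          ┃      
f 15 53 9d 27 37 2┃────┨         │            ┃      
f ea 8b d3 2b 07 0┃    ┃         │            ┃      
2 4e 3b 27 27 07 0┃    ┃         │            ┃      


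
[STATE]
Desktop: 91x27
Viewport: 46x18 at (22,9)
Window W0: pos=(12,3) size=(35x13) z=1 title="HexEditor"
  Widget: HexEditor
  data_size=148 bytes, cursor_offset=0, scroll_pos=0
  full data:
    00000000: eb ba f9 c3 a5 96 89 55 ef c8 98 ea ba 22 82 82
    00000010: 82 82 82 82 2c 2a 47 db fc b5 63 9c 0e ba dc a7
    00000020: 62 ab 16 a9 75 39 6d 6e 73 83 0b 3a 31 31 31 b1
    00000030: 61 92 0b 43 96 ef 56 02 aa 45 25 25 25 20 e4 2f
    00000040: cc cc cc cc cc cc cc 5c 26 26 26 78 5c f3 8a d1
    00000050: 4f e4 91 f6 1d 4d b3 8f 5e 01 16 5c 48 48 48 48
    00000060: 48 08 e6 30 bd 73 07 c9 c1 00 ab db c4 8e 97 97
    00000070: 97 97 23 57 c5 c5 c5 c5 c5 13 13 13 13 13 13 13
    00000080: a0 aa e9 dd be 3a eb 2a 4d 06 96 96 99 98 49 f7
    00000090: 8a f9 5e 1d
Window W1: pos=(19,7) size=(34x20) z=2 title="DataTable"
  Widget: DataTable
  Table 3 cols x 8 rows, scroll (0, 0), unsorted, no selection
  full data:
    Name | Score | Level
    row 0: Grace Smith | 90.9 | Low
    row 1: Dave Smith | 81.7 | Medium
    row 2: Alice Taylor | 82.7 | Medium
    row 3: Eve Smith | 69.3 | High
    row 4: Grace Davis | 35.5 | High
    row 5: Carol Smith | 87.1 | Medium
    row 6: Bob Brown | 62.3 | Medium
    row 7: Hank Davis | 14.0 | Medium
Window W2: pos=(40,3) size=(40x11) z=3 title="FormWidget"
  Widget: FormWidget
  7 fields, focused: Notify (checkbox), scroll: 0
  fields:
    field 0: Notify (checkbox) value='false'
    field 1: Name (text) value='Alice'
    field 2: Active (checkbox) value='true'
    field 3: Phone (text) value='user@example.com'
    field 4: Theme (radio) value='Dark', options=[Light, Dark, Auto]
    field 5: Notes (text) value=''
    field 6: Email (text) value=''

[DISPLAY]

──────────────────┃  Phone:      [user@example
me        │Score│L┃  Theme:      ( ) Light  (●
──────────┼─────┼─┃  Notes:      [            
ace Smith │90.9 │L┃  Email:      [            
ve Smith  │81.7 │M┗━━━━━━━━━━━━━━━━━━━━━━━━━━━
ice Taylor│82.7 │Medium       ┃               
e Smith   │69.3 │High         ┃               
ace Davis │35.5 │High         ┃               
rol Smith │87.1 │Medium       ┃               
b Brown   │62.3 │Medium       ┃               
nk Davis  │14.0 │Medium       ┃               
                              ┃               
                              ┃               
                              ┃               
                              ┃               
                              ┃               
                              ┃               
━━━━━━━━━━━━━━━━━━━━━━━━━━━━━━┛               


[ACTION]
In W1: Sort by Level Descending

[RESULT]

──────────────────┃  Phone:      [user@example
me        │Score│L┃  Theme:      ( ) Light  (●
──────────┼─────┼─┃  Notes:      [            
ve Smith  │81.7 │M┃  Email:      [            
ice Taylor│82.7 │M┗━━━━━━━━━━━━━━━━━━━━━━━━━━━
rol Smith │87.1 │Medium       ┃               
b Brown   │62.3 │Medium       ┃               
nk Davis  │14.0 │Medium       ┃               
ace Smith │90.9 │Low          ┃               
e Smith   │69.3 │High         ┃               
ace Davis │35.5 │High         ┃               
                              ┃               
                              ┃               
                              ┃               
                              ┃               
                              ┃               
                              ┃               
━━━━━━━━━━━━━━━━━━━━━━━━━━━━━━┛               


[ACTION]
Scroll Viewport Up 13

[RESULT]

                                              
                                              
                                              
━━━━━━━━━━━━━━━━━━┏━━━━━━━━━━━━━━━━━━━━━━━━━━━
r                 ┃ FormWidget                
──────────────────┠───────────────────────────
 EB ba f9 c3 a5 96┃> Notify:     [ ]          
━━━━━━━━━━━━━━━━━━┃  Name:       [Alice       
ataTable          ┃  Active:     [x]          
──────────────────┃  Phone:      [user@example
me        │Score│L┃  Theme:      ( ) Light  (●
──────────┼─────┼─┃  Notes:      [            
ve Smith  │81.7 │M┃  Email:      [            
ice Taylor│82.7 │M┗━━━━━━━━━━━━━━━━━━━━━━━━━━━
rol Smith │87.1 │Medium       ┃               
b Brown   │62.3 │Medium       ┃               
nk Davis  │14.0 │Medium       ┃               
ace Smith │90.9 │Low          ┃               


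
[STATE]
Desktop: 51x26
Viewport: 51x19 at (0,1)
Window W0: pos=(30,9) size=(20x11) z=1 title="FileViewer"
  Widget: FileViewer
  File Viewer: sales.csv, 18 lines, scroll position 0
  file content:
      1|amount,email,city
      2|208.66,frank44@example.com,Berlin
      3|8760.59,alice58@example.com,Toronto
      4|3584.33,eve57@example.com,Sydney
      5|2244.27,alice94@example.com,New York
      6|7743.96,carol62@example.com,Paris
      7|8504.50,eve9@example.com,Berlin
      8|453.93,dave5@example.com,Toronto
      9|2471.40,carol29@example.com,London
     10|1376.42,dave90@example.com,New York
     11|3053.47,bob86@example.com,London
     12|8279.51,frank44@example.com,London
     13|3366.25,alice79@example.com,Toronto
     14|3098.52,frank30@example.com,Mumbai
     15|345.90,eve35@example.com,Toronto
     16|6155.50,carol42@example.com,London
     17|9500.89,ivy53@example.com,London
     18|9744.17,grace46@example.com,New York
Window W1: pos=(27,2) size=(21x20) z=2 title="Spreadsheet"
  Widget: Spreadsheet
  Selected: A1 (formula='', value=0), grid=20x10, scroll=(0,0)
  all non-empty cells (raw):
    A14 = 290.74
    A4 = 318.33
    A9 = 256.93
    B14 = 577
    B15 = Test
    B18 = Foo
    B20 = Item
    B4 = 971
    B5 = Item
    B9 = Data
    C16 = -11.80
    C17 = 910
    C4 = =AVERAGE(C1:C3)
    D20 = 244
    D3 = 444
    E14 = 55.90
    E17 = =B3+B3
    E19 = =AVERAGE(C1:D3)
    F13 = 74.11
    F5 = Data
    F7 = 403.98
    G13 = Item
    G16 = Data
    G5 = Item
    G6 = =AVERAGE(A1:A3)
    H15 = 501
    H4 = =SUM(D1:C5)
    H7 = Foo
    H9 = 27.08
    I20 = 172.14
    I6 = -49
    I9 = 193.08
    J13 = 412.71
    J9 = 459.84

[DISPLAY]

                                                   
                           ┏━━━━━━━━━━━━━━━━━━━┓   
                           ┃ Spreadsheet       ┃   
                           ┠───────────────────┨   
                           ┃A1:                ┃   
                           ┃       A       B   ┃   
                           ┃-------------------┃   
                           ┃  1      [0]       ┃   
                           ┃  2        0       ┃━┓ 
                           ┃  3        0       ┃ ┃ 
                           ┃  4   318.33     97┃─┨ 
                           ┃  5        0Item   ┃▲┃ 
                           ┃  6        0       ┃█┃ 
                           ┃  7        0       ┃░┃ 
                           ┃  8        0       ┃░┃ 
                           ┃  9   256.93Data   ┃░┃ 
                           ┃ 10        0       ┃░┃ 
                           ┃ 11        0       ┃▼┃ 
                           ┃ 12        0       ┃━┛ 


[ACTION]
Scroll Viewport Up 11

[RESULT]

                                                   
                                                   
                           ┏━━━━━━━━━━━━━━━━━━━┓   
                           ┃ Spreadsheet       ┃   
                           ┠───────────────────┨   
                           ┃A1:                ┃   
                           ┃       A       B   ┃   
                           ┃-------------------┃   
                           ┃  1      [0]       ┃   
                           ┃  2        0       ┃━┓ 
                           ┃  3        0       ┃ ┃ 
                           ┃  4   318.33     97┃─┨ 
                           ┃  5        0Item   ┃▲┃ 
                           ┃  6        0       ┃█┃ 
                           ┃  7        0       ┃░┃ 
                           ┃  8        0       ┃░┃ 
                           ┃  9   256.93Data   ┃░┃ 
                           ┃ 10        0       ┃░┃ 
                           ┃ 11        0       ┃▼┃ 


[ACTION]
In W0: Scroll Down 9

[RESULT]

                                                   
                                                   
                           ┏━━━━━━━━━━━━━━━━━━━┓   
                           ┃ Spreadsheet       ┃   
                           ┠───────────────────┨   
                           ┃A1:                ┃   
                           ┃       A       B   ┃   
                           ┃-------------------┃   
                           ┃  1      [0]       ┃   
                           ┃  2        0       ┃━┓ 
                           ┃  3        0       ┃ ┃ 
                           ┃  4   318.33     97┃─┨ 
                           ┃  5        0Item   ┃▲┃ 
                           ┃  6        0       ┃░┃ 
                           ┃  7        0       ┃░┃ 
                           ┃  8        0       ┃░┃ 
                           ┃  9   256.93Data   ┃░┃ 
                           ┃ 10        0       ┃█┃ 
                           ┃ 11        0       ┃▼┃ 


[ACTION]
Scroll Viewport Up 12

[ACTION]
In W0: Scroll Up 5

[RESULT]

                                                   
                                                   
                           ┏━━━━━━━━━━━━━━━━━━━┓   
                           ┃ Spreadsheet       ┃   
                           ┠───────────────────┨   
                           ┃A1:                ┃   
                           ┃       A       B   ┃   
                           ┃-------------------┃   
                           ┃  1      [0]       ┃   
                           ┃  2        0       ┃━┓ 
                           ┃  3        0       ┃ ┃ 
                           ┃  4   318.33     97┃─┨ 
                           ┃  5        0Item   ┃▲┃ 
                           ┃  6        0       ┃░┃ 
                           ┃  7        0       ┃█┃ 
                           ┃  8        0       ┃░┃ 
                           ┃  9   256.93Data   ┃░┃ 
                           ┃ 10        0       ┃░┃ 
                           ┃ 11        0       ┃▼┃ 


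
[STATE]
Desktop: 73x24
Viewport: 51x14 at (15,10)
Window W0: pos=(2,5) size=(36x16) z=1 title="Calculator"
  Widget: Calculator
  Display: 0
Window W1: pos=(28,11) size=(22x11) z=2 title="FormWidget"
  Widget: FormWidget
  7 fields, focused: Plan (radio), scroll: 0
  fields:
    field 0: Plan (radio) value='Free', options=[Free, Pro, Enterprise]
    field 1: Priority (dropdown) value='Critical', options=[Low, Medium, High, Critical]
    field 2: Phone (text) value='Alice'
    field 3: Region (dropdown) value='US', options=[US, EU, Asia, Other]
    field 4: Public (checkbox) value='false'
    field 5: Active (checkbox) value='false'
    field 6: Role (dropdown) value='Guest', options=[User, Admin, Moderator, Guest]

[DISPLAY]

│ ÷ │                 ┃                            
┼───┤        ┏━━━━━━━━━━━━━━━━━━━━┓                
│ × │        ┃ FormWidget         ┃                
┼───┤        ┠────────────────────┨                
│ - │        ┃> Plan:       (●) Fr┃                
┼───┤        ┃  Priority:   [Cri▼]┃                
│ + │        ┃  Phone:      [Alic]┃                
┼───┤        ┃  Region:     [US ▼]┃                
│ M+│        ┃  Public:     [ ]   ┃                
┴───┘        ┃  Active:     [ ]   ┃                
━━━━━━━━━━━━━┃  Role:       [Gue▼]┃                
             ┗━━━━━━━━━━━━━━━━━━━━┛                
                                                   
                                                   


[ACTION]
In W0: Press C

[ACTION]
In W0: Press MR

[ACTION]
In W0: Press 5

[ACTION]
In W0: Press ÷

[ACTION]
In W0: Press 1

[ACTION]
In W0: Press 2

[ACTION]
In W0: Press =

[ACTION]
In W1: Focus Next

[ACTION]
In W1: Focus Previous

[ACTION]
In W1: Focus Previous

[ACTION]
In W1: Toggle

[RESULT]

│ ÷ │                 ┃                            
┼───┤        ┏━━━━━━━━━━━━━━━━━━━━┓                
│ × │        ┃ FormWidget         ┃                
┼───┤        ┠────────────────────┨                
│ - │        ┃  Plan:       (●) Fr┃                
┼───┤        ┃  Priority:   [Cri▼]┃                
│ + │        ┃  Phone:      [Alic]┃                
┼───┤        ┃  Region:     [US ▼]┃                
│ M+│        ┃  Public:     [ ]   ┃                
┴───┘        ┃  Active:     [ ]   ┃                
━━━━━━━━━━━━━┃> Role:       [Gue▼]┃                
             ┗━━━━━━━━━━━━━━━━━━━━┛                
                                                   
                                                   


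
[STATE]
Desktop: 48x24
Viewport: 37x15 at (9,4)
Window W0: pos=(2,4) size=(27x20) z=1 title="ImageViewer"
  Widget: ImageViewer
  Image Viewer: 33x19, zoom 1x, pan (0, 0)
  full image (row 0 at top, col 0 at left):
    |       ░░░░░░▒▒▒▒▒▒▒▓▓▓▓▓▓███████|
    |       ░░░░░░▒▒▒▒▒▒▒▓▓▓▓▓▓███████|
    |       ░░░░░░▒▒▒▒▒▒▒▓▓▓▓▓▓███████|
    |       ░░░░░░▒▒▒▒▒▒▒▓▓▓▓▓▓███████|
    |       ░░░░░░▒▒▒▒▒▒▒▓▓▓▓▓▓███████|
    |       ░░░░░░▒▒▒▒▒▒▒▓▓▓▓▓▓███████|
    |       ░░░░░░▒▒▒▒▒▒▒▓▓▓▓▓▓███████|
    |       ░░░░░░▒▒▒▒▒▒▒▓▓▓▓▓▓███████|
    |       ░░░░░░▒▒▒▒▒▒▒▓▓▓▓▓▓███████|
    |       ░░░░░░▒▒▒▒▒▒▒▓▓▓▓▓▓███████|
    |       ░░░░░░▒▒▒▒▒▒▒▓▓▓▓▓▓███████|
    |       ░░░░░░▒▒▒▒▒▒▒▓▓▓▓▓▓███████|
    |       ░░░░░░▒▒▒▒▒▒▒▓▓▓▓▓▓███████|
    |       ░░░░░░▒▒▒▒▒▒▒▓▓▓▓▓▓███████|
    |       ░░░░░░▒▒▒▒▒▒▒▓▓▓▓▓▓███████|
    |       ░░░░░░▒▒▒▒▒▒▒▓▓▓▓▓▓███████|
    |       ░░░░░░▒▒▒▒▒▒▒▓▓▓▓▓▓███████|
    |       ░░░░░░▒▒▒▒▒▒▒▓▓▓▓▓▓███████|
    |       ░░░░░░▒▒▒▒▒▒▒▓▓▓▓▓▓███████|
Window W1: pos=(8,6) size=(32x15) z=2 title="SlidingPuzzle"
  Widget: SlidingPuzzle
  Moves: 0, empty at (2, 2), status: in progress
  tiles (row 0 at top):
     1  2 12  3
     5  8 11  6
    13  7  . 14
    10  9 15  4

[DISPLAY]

━━━━━━━━━━━━━━━━━━━┓                 
Viewer             ┃                 
━━━━━━━━━━━━━━━━━━━━━━━━━━━━━━┓      
 SlidingPuzzle                ┃      
──────────────────────────────┨      
┌────┬────┬────┬────┐         ┃      
│  1 │  2 │ 12 │  3 │         ┃      
├────┼────┼────┼────┤         ┃      
│  5 │  8 │ 11 │  6 │         ┃      
├────┼────┼────┼────┤         ┃      
│ 13 │  7 │    │ 14 │         ┃      
├────┼────┼────┼────┤         ┃      
│ 10 │  9 │ 15 │  4 │         ┃      
└────┴────┴────┴────┘         ┃      
Moves: 0                      ┃      


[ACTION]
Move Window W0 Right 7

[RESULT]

┏━━━━━━━━━━━━━━━━━━━━━━━━━┓          
┃ ImageViewer             ┃          
━━━━━━━━━━━━━━━━━━━━━━━━━━━━━━┓      
 SlidingPuzzle                ┃      
──────────────────────────────┨      
┌────┬────┬────┬────┐         ┃      
│  1 │  2 │ 12 │  3 │         ┃      
├────┼────┼────┼────┤         ┃      
│  5 │  8 │ 11 │  6 │         ┃      
├────┼────┼────┼────┤         ┃      
│ 13 │  7 │    │ 14 │         ┃      
├────┼────┼────┼────┤         ┃      
│ 10 │  9 │ 15 │  4 │         ┃      
└────┴────┴────┴────┘         ┃      
Moves: 0                      ┃      


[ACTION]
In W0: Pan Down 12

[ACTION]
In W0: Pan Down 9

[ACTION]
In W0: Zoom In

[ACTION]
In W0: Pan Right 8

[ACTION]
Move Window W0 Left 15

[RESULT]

━━━━━━━━━━━━━━━━━┓                   
ewer             ┃                   
━━━━━━━━━━━━━━━━━━━━━━━━━━━━━━┓      
 SlidingPuzzle                ┃      
──────────────────────────────┨      
┌────┬────┬────┬────┐         ┃      
│  1 │  2 │ 12 │  3 │         ┃      
├────┼────┼────┼────┤         ┃      
│  5 │  8 │ 11 │  6 │         ┃      
├────┼────┼────┼────┤         ┃      
│ 13 │  7 │    │ 14 │         ┃      
├────┼────┼────┼────┤         ┃      
│ 10 │  9 │ 15 │  4 │         ┃      
└────┴────┴────┴────┘         ┃      
Moves: 0                      ┃      


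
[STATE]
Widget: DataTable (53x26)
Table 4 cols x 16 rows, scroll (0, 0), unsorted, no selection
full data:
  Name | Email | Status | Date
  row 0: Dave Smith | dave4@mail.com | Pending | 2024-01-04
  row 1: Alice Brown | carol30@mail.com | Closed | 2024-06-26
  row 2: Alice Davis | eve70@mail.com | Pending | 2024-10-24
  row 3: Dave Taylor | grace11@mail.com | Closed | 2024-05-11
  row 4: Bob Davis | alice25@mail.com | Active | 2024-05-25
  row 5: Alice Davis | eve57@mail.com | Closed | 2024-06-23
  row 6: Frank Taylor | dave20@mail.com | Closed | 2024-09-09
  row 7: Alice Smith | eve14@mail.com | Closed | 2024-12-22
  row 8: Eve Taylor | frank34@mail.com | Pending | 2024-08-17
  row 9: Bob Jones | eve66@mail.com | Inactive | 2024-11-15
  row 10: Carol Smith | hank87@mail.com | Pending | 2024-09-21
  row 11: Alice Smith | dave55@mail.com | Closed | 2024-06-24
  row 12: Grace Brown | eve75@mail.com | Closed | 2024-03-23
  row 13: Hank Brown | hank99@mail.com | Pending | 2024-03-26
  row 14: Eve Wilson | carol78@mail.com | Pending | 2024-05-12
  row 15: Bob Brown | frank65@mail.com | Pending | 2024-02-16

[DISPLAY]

Name        │Email           │Status  │Date          
────────────┼────────────────┼────────┼──────────    
Dave Smith  │dave4@mail.com  │Pending │2024-01-04    
Alice Brown │carol30@mail.com│Closed  │2024-06-26    
Alice Davis │eve70@mail.com  │Pending │2024-10-24    
Dave Taylor │grace11@mail.com│Closed  │2024-05-11    
Bob Davis   │alice25@mail.com│Active  │2024-05-25    
Alice Davis │eve57@mail.com  │Closed  │2024-06-23    
Frank Taylor│dave20@mail.com │Closed  │2024-09-09    
Alice Smith │eve14@mail.com  │Closed  │2024-12-22    
Eve Taylor  │frank34@mail.com│Pending │2024-08-17    
Bob Jones   │eve66@mail.com  │Inactive│2024-11-15    
Carol Smith │hank87@mail.com │Pending │2024-09-21    
Alice Smith │dave55@mail.com │Closed  │2024-06-24    
Grace Brown │eve75@mail.com  │Closed  │2024-03-23    
Hank Brown  │hank99@mail.com │Pending │2024-03-26    
Eve Wilson  │carol78@mail.com│Pending │2024-05-12    
Bob Brown   │frank65@mail.com│Pending │2024-02-16    
                                                     
                                                     
                                                     
                                                     
                                                     
                                                     
                                                     
                                                     


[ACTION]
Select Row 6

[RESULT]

Name        │Email           │Status  │Date          
────────────┼────────────────┼────────┼──────────    
Dave Smith  │dave4@mail.com  │Pending │2024-01-04    
Alice Brown │carol30@mail.com│Closed  │2024-06-26    
Alice Davis │eve70@mail.com  │Pending │2024-10-24    
Dave Taylor │grace11@mail.com│Closed  │2024-05-11    
Bob Davis   │alice25@mail.com│Active  │2024-05-25    
Alice Davis │eve57@mail.com  │Closed  │2024-06-23    
>rank Taylor│dave20@mail.com │Closed  │2024-09-09    
Alice Smith │eve14@mail.com  │Closed  │2024-12-22    
Eve Taylor  │frank34@mail.com│Pending │2024-08-17    
Bob Jones   │eve66@mail.com  │Inactive│2024-11-15    
Carol Smith │hank87@mail.com │Pending │2024-09-21    
Alice Smith │dave55@mail.com │Closed  │2024-06-24    
Grace Brown │eve75@mail.com  │Closed  │2024-03-23    
Hank Brown  │hank99@mail.com │Pending │2024-03-26    
Eve Wilson  │carol78@mail.com│Pending │2024-05-12    
Bob Brown   │frank65@mail.com│Pending │2024-02-16    
                                                     
                                                     
                                                     
                                                     
                                                     
                                                     
                                                     
                                                     


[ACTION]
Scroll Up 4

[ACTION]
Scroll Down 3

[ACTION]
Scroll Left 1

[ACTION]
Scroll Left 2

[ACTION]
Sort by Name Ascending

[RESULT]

Name       ▲│Email           │Status  │Date          
────────────┼────────────────┼────────┼──────────    
Alice Brown │carol30@mail.com│Closed  │2024-06-26    
Alice Davis │eve70@mail.com  │Pending │2024-10-24    
Alice Davis │eve57@mail.com  │Closed  │2024-06-23    
Alice Smith │eve14@mail.com  │Closed  │2024-12-22    
Alice Smith │dave55@mail.com │Closed  │2024-06-24    
Bob Brown   │frank65@mail.com│Pending │2024-02-16    
>ob Davis   │alice25@mail.com│Active  │2024-05-25    
Bob Jones   │eve66@mail.com  │Inactive│2024-11-15    
Carol Smith │hank87@mail.com │Pending │2024-09-21    
Dave Smith  │dave4@mail.com  │Pending │2024-01-04    
Dave Taylor │grace11@mail.com│Closed  │2024-05-11    
Eve Taylor  │frank34@mail.com│Pending │2024-08-17    
Eve Wilson  │carol78@mail.com│Pending │2024-05-12    
Frank Taylor│dave20@mail.com │Closed  │2024-09-09    
Grace Brown │eve75@mail.com  │Closed  │2024-03-23    
Hank Brown  │hank99@mail.com │Pending │2024-03-26    
                                                     
                                                     
                                                     
                                                     
                                                     
                                                     
                                                     
                                                     


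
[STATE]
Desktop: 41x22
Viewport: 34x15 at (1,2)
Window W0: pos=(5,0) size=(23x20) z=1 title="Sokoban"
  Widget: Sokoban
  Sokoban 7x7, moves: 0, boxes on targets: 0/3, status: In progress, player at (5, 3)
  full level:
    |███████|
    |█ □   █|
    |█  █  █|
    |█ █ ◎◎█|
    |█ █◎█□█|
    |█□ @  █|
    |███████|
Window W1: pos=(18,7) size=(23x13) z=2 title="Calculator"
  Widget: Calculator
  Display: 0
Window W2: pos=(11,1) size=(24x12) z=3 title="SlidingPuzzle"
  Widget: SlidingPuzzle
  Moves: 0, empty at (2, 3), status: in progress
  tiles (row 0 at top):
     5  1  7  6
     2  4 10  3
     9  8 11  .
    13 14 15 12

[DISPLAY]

    ┠─────┃ SlidingPuzzle        ┃
    ┃█████┠──────────────────────┨
    ┃█ □  ┃┌────┬────┬────┬────┐ ┃
    ┃█  █ ┃│  5 │  1 │  7 │  6 │ ┃
    ┃█ █ ◎┃├────┼────┼────┼────┤ ┃
    ┃█ █◎█┃│  2 │  4 │ 10 │  3 │ ┃
    ┃█□ @ ┃├────┼────┼────┼────┤ ┃
    ┃█████┃│  9 │  8 │ 11 │    │ ┃
    ┃Moves┃├────┼────┼────┼────┤ ┃
    ┃     ┃│ 13 │ 14 │ 15 │ 12 │ ┃
    ┃     ┗━━━━━━━━━━━━━━━━━━━━━━┛
    ┃            ┃├───┼───┼───┼───
    ┃            ┃│ 4 │ 5 │ 6 │ × 
    ┃            ┃├───┼───┼───┼───
    ┃            ┃│ 1 │ 2 │ 3 │ - 


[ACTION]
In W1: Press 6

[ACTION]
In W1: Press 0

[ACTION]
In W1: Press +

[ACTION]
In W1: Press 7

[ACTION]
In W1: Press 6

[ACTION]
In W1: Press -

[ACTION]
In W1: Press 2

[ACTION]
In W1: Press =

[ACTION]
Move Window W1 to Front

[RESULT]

    ┠─────┃ SlidingPuzzle        ┃
    ┃█████┠──────────────────────┨
    ┃█ □  ┃┌────┬────┬────┬────┐ ┃
    ┃█  █ ┃│  5 │  1 │  7 │  6 │ ┃
    ┃█ █ ◎┃├────┼────┼────┼────┤ ┃
    ┃█ █◎█┃│  2 │┏━━━━━━━━━━━━━━━━
    ┃█□ @ ┃├────┼┃ Calculator     
    ┃█████┃│  9 │┠────────────────
    ┃Moves┃├────┼┃                
    ┃     ┃│ 13 │┃┌───┬───┬───┬───
    ┃     ┗━━━━━━┃│ 7 │ 8 │ 9 │ ÷ 
    ┃            ┃├───┼───┼───┼───
    ┃            ┃│ 4 │ 5 │ 6 │ × 
    ┃            ┃├───┼───┼───┼───
    ┃            ┃│ 1 │ 2 │ 3 │ - 


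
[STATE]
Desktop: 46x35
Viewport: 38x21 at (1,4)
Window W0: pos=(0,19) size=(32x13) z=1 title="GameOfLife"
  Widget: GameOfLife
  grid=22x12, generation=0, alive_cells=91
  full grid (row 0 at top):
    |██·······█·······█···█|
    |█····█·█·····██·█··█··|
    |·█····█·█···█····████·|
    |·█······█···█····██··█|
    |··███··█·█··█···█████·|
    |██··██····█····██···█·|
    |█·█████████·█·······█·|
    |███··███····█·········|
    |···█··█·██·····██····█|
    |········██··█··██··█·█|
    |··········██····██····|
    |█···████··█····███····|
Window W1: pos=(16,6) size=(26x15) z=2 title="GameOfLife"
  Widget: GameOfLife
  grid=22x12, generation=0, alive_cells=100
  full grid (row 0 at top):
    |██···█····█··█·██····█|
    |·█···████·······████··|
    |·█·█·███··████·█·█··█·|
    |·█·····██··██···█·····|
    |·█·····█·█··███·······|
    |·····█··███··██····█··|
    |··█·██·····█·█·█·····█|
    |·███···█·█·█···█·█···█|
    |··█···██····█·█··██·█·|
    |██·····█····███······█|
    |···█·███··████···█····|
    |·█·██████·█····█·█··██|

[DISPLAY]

                                      
                                      
               ┏━━━━━━━━━━━━━━━━━━━━━━
               ┃ GameOfLife           
               ┠──────────────────────
               ┃Gen: 0                
               ┃·█···████·······████··
               ┃·█·█·███··████·█·█··█·
               ┃·█·····██··██···█·····
               ┃·█·····█·█··███·······
               ┃·····█··███··██····█··
               ┃··█·██·····█·█·█·····█
               ┃·███···█·█·█···█·█···█
               ┃··█···██····█·█··██·█·
               ┃██·····█····███······█
━━━━━━━━━━━━━━━┃···█·███··████···█····
 GameOfLife    ┗━━━━━━━━━━━━━━━━━━━━━━
──────────────────────────────┨       
Gen: 0                        ┃       
·█····█·█···█····████·        ┃       
·█······█···█····██··█        ┃       


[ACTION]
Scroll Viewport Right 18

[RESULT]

                                      
                                      
        ┏━━━━━━━━━━━━━━━━━━━━━━━━┓    
        ┃ GameOfLife             ┃    
        ┠────────────────────────┨    
        ┃Gen: 0                  ┃    
        ┃·█···████·······████··  ┃    
        ┃·█·█·███··████·█·█··█·  ┃    
        ┃·█·····██··██···█·····  ┃    
        ┃·█·····█·█··███·······  ┃    
        ┃·····█··███··██····█··  ┃    
        ┃··█·██·····█·█·█·····█  ┃    
        ┃·███···█·█·█···█·█···█  ┃    
        ┃··█···██····█·█··██·█·  ┃    
        ┃██·····█····███······█  ┃    
━━━━━━━━┃···█·███··████···█····  ┃    
Life    ┗━━━━━━━━━━━━━━━━━━━━━━━━┛    
───────────────────────┨              
                       ┃              
·█···█····████·        ┃              
·█···█····██··█        ┃              


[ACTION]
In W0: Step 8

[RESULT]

                                      
                                      
        ┏━━━━━━━━━━━━━━━━━━━━━━━━┓    
        ┃ GameOfLife             ┃    
        ┠────────────────────────┨    
        ┃Gen: 0                  ┃    
        ┃·█···████·······████··  ┃    
        ┃·█·█·███··████·█·█··█·  ┃    
        ┃·█·····██··██···█·····  ┃    
        ┃·█·····█·█··███·······  ┃    
        ┃·····█··███··██····█··  ┃    
        ┃··█·██·····█·█·█·····█  ┃    
        ┃·███···█·█·█···█·█···█  ┃    
        ┃··█···██····█·█··██·█·  ┃    
        ┃██·····█····███······█  ┃    
━━━━━━━━┃···█·███··████···█····  ┃    
Life    ┗━━━━━━━━━━━━━━━━━━━━━━━━┛    
───────────────────────┨              
                       ┃              
···█···········        ┃              
···█·······███·        ┃              


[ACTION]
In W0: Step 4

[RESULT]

                                      
                                      
        ┏━━━━━━━━━━━━━━━━━━━━━━━━┓    
        ┃ GameOfLife             ┃    
        ┠────────────────────────┨    
        ┃Gen: 0                  ┃    
        ┃·█···████·······████··  ┃    
        ┃·█·█·███··████·█·█··█·  ┃    
        ┃·█·····██··██···█·····  ┃    
        ┃·█·····█·█··███·······  ┃    
        ┃·····█··███··██····█··  ┃    
        ┃··█·██·····█·█·█·····█  ┃    
        ┃·███···█·█·█···█·█···█  ┃    
        ┃··█···██····█·█··██·█·  ┃    
        ┃██·····█····███······█  ┃    
━━━━━━━━┃···█·███··████···█····  ┃    
Life    ┗━━━━━━━━━━━━━━━━━━━━━━━━┛    
───────────────────────┨              
                       ┃              
···········███·        ┃              
··········████·        ┃              


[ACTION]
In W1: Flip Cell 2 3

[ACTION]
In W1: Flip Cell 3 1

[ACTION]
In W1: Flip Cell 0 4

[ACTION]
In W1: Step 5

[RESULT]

                                      
                                      
        ┏━━━━━━━━━━━━━━━━━━━━━━━━┓    
        ┃ GameOfLife             ┃    
        ┠────────────────────────┨    
        ┃Gen: 5                  ┃    
        ┃···█·█············█·█·  ┃    
        ┃·██·████········█···█·  ┃    
        ┃················█··█··  ┃    
        ┃····█·············██··  ┃    
        ┃···██····███·······█··  ┃    
        ┃···█·██·····█·······██  ┃    
        ┃·██·█·······███·······  ┃    
        ┃·█·██·······███·······  ┃    
        ┃█·██··██·█···█·█······  ┃    
━━━━━━━━┃██·█··██·██···█·······  ┃    
Life    ┗━━━━━━━━━━━━━━━━━━━━━━━━┛    
───────────────────────┨              
                       ┃              
···········███·        ┃              
··········████·        ┃              
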